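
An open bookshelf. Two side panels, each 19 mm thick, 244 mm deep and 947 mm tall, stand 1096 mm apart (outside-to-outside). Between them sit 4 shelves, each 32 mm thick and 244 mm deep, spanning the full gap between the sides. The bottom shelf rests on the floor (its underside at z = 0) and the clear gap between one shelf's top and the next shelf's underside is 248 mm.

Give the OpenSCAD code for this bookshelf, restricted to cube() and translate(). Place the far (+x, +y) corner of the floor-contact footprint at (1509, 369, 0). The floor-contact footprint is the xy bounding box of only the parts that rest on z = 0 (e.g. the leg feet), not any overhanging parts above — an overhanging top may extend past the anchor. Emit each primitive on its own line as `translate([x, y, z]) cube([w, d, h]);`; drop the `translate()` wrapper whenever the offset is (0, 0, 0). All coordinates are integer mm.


translate([413, 125, 0]) cube([19, 244, 947]);
translate([1490, 125, 0]) cube([19, 244, 947]);
translate([432, 125, 0]) cube([1058, 244, 32]);
translate([432, 125, 280]) cube([1058, 244, 32]);
translate([432, 125, 560]) cube([1058, 244, 32]);
translate([432, 125, 840]) cube([1058, 244, 32]);


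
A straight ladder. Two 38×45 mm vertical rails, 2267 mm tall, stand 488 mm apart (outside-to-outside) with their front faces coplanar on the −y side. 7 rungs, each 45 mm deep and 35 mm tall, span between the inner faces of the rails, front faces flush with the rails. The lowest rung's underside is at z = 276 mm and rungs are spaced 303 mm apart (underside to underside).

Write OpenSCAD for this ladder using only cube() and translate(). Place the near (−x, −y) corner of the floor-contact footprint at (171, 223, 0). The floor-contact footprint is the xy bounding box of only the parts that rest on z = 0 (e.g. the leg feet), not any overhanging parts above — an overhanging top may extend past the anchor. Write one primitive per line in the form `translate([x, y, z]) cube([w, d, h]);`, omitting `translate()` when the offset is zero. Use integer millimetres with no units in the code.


translate([171, 223, 0]) cube([38, 45, 2267]);
translate([621, 223, 0]) cube([38, 45, 2267]);
translate([209, 223, 276]) cube([412, 45, 35]);
translate([209, 223, 579]) cube([412, 45, 35]);
translate([209, 223, 882]) cube([412, 45, 35]);
translate([209, 223, 1185]) cube([412, 45, 35]);
translate([209, 223, 1488]) cube([412, 45, 35]);
translate([209, 223, 1791]) cube([412, 45, 35]);
translate([209, 223, 2094]) cube([412, 45, 35]);


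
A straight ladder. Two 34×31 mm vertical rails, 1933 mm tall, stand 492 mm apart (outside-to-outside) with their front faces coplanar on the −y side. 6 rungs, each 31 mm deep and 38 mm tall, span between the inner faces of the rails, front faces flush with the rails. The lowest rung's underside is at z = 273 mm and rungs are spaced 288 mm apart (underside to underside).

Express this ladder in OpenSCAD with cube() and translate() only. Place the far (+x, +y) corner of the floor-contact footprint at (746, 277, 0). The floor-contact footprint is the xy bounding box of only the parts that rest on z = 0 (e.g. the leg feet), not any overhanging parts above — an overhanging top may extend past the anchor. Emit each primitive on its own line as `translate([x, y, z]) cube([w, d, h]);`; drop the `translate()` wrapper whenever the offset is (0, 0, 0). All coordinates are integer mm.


// rung span = 492 - 2*34 = 424
// rung[k] z = 273 + k*288
translate([254, 246, 0]) cube([34, 31, 1933]);
translate([712, 246, 0]) cube([34, 31, 1933]);
translate([288, 246, 273]) cube([424, 31, 38]);
translate([288, 246, 561]) cube([424, 31, 38]);
translate([288, 246, 849]) cube([424, 31, 38]);
translate([288, 246, 1137]) cube([424, 31, 38]);
translate([288, 246, 1425]) cube([424, 31, 38]);
translate([288, 246, 1713]) cube([424, 31, 38]);


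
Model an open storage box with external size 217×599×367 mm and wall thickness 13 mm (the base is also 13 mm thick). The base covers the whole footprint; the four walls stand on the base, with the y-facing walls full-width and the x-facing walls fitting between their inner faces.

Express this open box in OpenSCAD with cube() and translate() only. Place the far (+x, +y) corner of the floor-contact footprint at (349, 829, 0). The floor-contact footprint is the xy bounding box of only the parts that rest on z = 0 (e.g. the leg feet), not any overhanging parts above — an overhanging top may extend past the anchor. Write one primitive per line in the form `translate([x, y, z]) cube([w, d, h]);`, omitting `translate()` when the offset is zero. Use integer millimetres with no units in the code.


translate([132, 230, 0]) cube([217, 599, 13]);
translate([132, 230, 13]) cube([217, 13, 354]);
translate([132, 816, 13]) cube([217, 13, 354]);
translate([132, 243, 13]) cube([13, 573, 354]);
translate([336, 243, 13]) cube([13, 573, 354]);


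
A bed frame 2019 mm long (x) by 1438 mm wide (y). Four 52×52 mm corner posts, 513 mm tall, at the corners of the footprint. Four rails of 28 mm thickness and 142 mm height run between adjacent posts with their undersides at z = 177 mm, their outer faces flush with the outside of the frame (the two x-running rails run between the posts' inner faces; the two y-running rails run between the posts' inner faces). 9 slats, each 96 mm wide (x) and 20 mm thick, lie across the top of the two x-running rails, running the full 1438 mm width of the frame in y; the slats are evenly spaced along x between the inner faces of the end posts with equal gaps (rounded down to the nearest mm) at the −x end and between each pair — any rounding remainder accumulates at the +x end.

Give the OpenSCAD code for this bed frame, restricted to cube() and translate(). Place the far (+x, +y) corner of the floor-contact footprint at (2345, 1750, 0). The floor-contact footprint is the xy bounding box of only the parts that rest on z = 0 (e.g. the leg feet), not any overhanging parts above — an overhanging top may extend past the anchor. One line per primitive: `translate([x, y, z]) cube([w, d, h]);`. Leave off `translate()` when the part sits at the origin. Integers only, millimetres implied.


translate([326, 312, 0]) cube([52, 52, 513]);
translate([326, 1698, 0]) cube([52, 52, 513]);
translate([2293, 312, 0]) cube([52, 52, 513]);
translate([2293, 1698, 0]) cube([52, 52, 513]);
translate([378, 312, 177]) cube([1915, 28, 142]);
translate([378, 1722, 177]) cube([1915, 28, 142]);
translate([326, 364, 177]) cube([28, 1334, 142]);
translate([2317, 364, 177]) cube([28, 1334, 142]);
translate([483, 312, 319]) cube([96, 1438, 20]);
translate([684, 312, 319]) cube([96, 1438, 20]);
translate([885, 312, 319]) cube([96, 1438, 20]);
translate([1086, 312, 319]) cube([96, 1438, 20]);
translate([1287, 312, 319]) cube([96, 1438, 20]);
translate([1488, 312, 319]) cube([96, 1438, 20]);
translate([1689, 312, 319]) cube([96, 1438, 20]);
translate([1890, 312, 319]) cube([96, 1438, 20]);
translate([2091, 312, 319]) cube([96, 1438, 20]);


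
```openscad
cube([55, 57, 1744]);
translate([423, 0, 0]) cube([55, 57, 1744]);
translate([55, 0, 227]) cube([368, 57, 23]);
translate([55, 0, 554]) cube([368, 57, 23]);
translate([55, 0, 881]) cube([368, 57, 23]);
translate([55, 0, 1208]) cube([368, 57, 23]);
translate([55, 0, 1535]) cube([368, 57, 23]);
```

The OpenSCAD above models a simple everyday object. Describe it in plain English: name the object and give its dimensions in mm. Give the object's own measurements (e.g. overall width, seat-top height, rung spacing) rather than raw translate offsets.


A straight ladder. Two 55×57 mm vertical rails, 1744 mm tall, stand 478 mm apart (outside-to-outside) with their front faces coplanar on the −y side. 5 rungs, each 57 mm deep and 23 mm tall, span between the inner faces of the rails, front faces flush with the rails. The lowest rung's underside is at z = 227 mm and rungs are spaced 327 mm apart (underside to underside).


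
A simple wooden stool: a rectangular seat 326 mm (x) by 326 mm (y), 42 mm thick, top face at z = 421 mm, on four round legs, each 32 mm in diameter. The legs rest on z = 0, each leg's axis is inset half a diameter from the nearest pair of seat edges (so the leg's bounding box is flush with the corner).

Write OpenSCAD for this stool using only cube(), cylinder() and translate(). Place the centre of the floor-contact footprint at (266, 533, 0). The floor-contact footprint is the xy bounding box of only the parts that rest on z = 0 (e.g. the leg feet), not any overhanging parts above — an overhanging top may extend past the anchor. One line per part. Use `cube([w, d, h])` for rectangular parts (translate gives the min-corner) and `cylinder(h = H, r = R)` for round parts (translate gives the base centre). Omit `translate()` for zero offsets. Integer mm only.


translate([103, 370, 379]) cube([326, 326, 42]);
translate([119, 386, 0]) cylinder(h = 379, r = 16);
translate([413, 386, 0]) cylinder(h = 379, r = 16);
translate([119, 680, 0]) cylinder(h = 379, r = 16);
translate([413, 680, 0]) cylinder(h = 379, r = 16);


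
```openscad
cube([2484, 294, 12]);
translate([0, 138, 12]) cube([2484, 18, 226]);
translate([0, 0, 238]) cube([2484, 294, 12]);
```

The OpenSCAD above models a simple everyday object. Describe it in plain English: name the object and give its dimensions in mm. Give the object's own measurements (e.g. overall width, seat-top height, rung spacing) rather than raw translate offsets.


An I-beam lying along x, 2484 mm long. Overall section height 250 mm. Two flanges 294 mm wide (y) and 12 mm thick, one on the floor and one at the top; a web 18 mm thick runs between them, centred on the flange width.


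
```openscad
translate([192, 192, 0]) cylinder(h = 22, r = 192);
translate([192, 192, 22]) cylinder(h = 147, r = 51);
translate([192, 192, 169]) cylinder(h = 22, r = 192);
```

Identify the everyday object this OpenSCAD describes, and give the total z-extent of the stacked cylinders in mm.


A spool. The overall height is 191 mm.

Three coaxial cylinders, large–small–large — a spool. Two 22 mm flanges and a 147 mm core give 22 + 147 + 22 = 191 mm.


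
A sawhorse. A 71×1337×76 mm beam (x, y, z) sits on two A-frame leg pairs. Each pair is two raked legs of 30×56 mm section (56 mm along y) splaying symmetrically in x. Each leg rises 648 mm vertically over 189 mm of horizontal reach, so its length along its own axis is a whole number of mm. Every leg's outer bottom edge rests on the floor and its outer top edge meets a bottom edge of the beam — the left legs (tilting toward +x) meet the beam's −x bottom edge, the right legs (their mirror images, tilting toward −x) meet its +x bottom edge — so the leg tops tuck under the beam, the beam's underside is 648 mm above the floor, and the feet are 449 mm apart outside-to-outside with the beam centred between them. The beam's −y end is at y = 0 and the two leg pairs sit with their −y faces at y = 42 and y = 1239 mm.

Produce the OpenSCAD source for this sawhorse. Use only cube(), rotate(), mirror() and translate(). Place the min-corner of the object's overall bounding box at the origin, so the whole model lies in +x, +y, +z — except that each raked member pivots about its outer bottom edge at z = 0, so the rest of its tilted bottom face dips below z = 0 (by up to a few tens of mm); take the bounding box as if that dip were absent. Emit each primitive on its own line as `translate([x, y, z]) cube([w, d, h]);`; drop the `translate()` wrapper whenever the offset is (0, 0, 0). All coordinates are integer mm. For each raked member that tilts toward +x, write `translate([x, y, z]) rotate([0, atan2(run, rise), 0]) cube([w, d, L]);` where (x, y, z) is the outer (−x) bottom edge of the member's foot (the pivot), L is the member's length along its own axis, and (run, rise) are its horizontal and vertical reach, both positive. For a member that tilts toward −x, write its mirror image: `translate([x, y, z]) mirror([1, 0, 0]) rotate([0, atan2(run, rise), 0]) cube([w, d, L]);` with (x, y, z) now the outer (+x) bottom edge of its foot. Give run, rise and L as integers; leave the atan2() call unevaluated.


translate([189, 0, 648]) cube([71, 1337, 76]);
translate([0, 42, 0]) rotate([0, atan2(189, 648), 0]) cube([30, 56, 675]);
translate([449, 42, 0]) mirror([1, 0, 0]) rotate([0, atan2(189, 648), 0]) cube([30, 56, 675]);
translate([0, 1239, 0]) rotate([0, atan2(189, 648), 0]) cube([30, 56, 675]);
translate([449, 1239, 0]) mirror([1, 0, 0]) rotate([0, atan2(189, 648), 0]) cube([30, 56, 675]);


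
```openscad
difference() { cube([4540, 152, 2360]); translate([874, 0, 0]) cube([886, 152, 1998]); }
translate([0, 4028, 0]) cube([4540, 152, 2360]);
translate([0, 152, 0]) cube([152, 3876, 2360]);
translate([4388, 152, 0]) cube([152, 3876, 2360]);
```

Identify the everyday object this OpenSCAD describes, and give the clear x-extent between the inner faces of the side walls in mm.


A single room. The interior width is 4236 mm.

Four walls enclosing a rectangle with a door in the front wall — a room. Outside width 4540 minus two 152 mm walls gives 4236 mm.


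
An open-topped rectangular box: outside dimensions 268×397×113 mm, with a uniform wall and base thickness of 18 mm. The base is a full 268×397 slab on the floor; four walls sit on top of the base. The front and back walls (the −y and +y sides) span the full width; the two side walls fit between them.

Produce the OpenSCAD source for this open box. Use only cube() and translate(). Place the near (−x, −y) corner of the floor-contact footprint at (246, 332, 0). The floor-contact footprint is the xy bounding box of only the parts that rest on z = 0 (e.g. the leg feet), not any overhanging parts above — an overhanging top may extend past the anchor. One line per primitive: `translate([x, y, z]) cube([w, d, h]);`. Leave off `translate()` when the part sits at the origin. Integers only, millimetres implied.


translate([246, 332, 0]) cube([268, 397, 18]);
translate([246, 332, 18]) cube([268, 18, 95]);
translate([246, 711, 18]) cube([268, 18, 95]);
translate([246, 350, 18]) cube([18, 361, 95]);
translate([496, 350, 18]) cube([18, 361, 95]);


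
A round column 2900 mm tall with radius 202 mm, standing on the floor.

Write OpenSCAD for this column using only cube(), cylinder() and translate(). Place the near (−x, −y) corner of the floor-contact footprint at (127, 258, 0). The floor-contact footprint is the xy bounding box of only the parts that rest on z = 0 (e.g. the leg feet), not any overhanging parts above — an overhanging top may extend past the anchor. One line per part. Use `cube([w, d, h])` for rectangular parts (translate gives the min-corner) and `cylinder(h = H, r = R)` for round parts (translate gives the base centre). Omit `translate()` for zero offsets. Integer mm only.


translate([329, 460, 0]) cylinder(h = 2900, r = 202);


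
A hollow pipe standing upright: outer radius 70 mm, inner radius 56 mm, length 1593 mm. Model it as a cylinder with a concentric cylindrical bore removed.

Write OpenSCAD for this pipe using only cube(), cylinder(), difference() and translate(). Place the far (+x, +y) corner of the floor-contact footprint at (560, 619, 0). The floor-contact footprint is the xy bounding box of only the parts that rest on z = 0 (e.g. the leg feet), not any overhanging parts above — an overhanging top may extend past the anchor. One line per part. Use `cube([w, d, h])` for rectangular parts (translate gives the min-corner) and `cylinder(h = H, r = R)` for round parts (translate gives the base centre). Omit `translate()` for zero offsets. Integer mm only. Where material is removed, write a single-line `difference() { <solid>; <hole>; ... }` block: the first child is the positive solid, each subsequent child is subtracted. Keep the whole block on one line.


difference() { translate([490, 549, 0]) cylinder(h = 1593, r = 70); translate([490, 549, 0]) cylinder(h = 1593, r = 56); }


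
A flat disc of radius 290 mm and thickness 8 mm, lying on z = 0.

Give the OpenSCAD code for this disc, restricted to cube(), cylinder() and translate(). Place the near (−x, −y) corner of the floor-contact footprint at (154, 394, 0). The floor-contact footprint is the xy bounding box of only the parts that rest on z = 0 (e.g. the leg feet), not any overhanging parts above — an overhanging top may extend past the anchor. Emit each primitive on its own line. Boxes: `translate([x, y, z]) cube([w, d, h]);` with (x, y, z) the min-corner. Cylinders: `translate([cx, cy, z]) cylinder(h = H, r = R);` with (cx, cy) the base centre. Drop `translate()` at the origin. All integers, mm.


translate([444, 684, 0]) cylinder(h = 8, r = 290);


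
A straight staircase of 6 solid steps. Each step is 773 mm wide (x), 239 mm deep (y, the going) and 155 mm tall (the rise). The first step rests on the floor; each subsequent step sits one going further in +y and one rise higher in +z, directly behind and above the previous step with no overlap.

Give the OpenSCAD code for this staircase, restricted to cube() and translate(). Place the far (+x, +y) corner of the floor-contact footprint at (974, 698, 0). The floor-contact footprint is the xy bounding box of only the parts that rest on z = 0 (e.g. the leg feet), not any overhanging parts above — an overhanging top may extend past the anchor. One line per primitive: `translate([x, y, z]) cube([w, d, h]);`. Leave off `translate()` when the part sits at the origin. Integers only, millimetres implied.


translate([201, 459, 0]) cube([773, 239, 155]);
translate([201, 698, 155]) cube([773, 239, 155]);
translate([201, 937, 310]) cube([773, 239, 155]);
translate([201, 1176, 465]) cube([773, 239, 155]);
translate([201, 1415, 620]) cube([773, 239, 155]);
translate([201, 1654, 775]) cube([773, 239, 155]);


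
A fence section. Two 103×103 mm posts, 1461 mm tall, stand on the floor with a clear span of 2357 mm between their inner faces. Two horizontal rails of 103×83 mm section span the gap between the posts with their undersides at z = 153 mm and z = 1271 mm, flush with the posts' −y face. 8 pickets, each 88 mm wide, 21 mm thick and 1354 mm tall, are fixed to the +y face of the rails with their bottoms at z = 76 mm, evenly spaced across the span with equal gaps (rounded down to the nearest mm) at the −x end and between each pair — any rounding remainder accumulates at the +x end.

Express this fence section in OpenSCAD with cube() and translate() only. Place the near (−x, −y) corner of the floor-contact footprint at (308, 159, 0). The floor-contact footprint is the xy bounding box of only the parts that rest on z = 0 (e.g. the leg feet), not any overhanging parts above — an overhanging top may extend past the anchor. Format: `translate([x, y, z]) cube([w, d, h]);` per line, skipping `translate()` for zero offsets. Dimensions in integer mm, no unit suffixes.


translate([308, 159, 0]) cube([103, 103, 1461]);
translate([2768, 159, 0]) cube([103, 103, 1461]);
translate([411, 159, 153]) cube([2357, 103, 83]);
translate([411, 159, 1271]) cube([2357, 103, 83]);
translate([594, 262, 76]) cube([88, 21, 1354]);
translate([865, 262, 76]) cube([88, 21, 1354]);
translate([1136, 262, 76]) cube([88, 21, 1354]);
translate([1407, 262, 76]) cube([88, 21, 1354]);
translate([1678, 262, 76]) cube([88, 21, 1354]);
translate([1949, 262, 76]) cube([88, 21, 1354]);
translate([2220, 262, 76]) cube([88, 21, 1354]);
translate([2491, 262, 76]) cube([88, 21, 1354]);


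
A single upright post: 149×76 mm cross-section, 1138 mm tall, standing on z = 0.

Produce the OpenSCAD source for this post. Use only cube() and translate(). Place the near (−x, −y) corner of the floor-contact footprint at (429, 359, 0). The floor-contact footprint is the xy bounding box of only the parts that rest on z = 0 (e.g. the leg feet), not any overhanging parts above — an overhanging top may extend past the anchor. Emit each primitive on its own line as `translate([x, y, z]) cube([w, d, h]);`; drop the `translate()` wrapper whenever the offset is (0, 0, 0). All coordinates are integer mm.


translate([429, 359, 0]) cube([149, 76, 1138]);


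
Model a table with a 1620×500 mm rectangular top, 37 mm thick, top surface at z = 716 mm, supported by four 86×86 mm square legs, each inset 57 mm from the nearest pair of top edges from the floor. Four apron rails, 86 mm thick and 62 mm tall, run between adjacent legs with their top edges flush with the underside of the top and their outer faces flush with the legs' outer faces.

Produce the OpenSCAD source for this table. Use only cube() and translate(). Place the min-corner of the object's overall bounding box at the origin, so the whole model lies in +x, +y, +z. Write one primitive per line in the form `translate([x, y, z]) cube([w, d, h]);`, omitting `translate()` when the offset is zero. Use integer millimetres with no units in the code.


translate([0, 0, 679]) cube([1620, 500, 37]);
translate([57, 57, 0]) cube([86, 86, 679]);
translate([1477, 57, 0]) cube([86, 86, 679]);
translate([57, 357, 0]) cube([86, 86, 679]);
translate([1477, 357, 0]) cube([86, 86, 679]);
translate([143, 57, 617]) cube([1334, 86, 62]);
translate([143, 357, 617]) cube([1334, 86, 62]);
translate([57, 143, 617]) cube([86, 214, 62]);
translate([1477, 143, 617]) cube([86, 214, 62]);


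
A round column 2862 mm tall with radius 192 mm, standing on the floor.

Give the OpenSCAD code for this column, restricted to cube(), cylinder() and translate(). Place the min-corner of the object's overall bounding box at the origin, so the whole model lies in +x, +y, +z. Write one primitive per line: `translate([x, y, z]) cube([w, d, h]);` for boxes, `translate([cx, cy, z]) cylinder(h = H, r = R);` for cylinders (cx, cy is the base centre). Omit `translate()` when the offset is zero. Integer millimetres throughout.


translate([192, 192, 0]) cylinder(h = 2862, r = 192);


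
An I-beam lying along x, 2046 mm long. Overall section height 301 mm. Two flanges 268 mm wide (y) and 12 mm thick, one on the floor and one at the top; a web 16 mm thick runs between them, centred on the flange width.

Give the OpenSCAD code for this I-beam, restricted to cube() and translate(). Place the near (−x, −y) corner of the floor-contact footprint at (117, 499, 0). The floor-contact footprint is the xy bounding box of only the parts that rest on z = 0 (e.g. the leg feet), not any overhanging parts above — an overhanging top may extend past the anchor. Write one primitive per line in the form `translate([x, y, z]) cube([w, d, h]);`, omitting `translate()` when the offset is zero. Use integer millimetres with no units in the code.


translate([117, 499, 0]) cube([2046, 268, 12]);
translate([117, 625, 12]) cube([2046, 16, 277]);
translate([117, 499, 289]) cube([2046, 268, 12]);


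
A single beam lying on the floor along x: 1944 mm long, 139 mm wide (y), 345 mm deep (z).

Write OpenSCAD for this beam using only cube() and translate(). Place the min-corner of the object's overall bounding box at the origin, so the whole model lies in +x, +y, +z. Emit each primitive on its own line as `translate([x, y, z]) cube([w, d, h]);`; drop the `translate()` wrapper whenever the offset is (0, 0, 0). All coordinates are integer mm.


cube([1944, 139, 345]);


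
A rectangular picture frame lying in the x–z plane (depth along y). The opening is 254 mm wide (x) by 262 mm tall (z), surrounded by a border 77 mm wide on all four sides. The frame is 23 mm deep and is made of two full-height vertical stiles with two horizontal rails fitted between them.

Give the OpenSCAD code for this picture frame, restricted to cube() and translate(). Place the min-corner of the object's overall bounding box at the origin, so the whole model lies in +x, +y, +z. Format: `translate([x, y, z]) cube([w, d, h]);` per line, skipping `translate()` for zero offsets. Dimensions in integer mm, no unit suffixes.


cube([77, 23, 416]);
translate([331, 0, 0]) cube([77, 23, 416]);
translate([77, 0, 0]) cube([254, 23, 77]);
translate([77, 0, 339]) cube([254, 23, 77]);


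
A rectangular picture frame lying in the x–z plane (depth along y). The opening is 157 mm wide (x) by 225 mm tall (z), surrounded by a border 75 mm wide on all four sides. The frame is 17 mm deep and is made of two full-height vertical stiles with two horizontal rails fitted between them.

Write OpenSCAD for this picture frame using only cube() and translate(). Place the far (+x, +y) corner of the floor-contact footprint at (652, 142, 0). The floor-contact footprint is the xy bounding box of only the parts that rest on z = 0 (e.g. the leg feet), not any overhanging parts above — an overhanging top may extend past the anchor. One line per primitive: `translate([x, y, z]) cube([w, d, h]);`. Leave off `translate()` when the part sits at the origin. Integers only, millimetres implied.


translate([345, 125, 0]) cube([75, 17, 375]);
translate([577, 125, 0]) cube([75, 17, 375]);
translate([420, 125, 0]) cube([157, 17, 75]);
translate([420, 125, 300]) cube([157, 17, 75]);


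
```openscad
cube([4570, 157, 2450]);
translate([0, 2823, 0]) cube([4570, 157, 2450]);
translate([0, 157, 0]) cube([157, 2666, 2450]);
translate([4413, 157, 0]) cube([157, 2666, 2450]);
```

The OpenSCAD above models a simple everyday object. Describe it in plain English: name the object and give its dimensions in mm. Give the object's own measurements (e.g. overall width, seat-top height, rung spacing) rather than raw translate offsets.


The wall frame of a small rectangular building: four walls, each 2450 mm tall and 157 mm thick, enclosing a footprint 4570 mm (x) by 2980 mm (y) outside-to-outside, with no floor or roof. The front and back walls (the −y and +y sides) span the full width; the two side walls fit between them.


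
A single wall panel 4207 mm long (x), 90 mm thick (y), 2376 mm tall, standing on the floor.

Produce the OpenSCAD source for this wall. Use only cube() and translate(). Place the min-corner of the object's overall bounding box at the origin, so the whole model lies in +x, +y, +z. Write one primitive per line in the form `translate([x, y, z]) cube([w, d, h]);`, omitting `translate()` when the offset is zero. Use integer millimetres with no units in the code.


cube([4207, 90, 2376]);


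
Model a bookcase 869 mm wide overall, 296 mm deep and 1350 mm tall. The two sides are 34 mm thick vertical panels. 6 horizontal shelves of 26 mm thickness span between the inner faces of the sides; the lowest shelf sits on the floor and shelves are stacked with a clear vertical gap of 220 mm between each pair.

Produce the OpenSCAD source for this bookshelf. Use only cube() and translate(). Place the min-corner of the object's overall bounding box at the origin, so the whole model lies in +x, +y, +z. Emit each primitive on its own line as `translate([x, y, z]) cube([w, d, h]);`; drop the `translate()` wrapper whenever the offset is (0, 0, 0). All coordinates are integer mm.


cube([34, 296, 1350]);
translate([835, 0, 0]) cube([34, 296, 1350]);
translate([34, 0, 0]) cube([801, 296, 26]);
translate([34, 0, 246]) cube([801, 296, 26]);
translate([34, 0, 492]) cube([801, 296, 26]);
translate([34, 0, 738]) cube([801, 296, 26]);
translate([34, 0, 984]) cube([801, 296, 26]);
translate([34, 0, 1230]) cube([801, 296, 26]);


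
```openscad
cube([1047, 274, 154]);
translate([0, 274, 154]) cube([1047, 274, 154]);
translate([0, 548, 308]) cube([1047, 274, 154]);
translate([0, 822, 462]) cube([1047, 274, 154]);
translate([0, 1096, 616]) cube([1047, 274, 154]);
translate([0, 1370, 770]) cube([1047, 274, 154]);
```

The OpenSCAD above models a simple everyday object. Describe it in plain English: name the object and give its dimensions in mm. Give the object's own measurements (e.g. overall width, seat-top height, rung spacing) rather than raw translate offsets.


A straight staircase of 6 solid steps. Each step is 1047 mm wide (x), 274 mm deep (y, the going) and 154 mm tall (the rise). The first step rests on the floor; each subsequent step sits one going further in +y and one rise higher in +z, directly behind and above the previous step with no overlap.


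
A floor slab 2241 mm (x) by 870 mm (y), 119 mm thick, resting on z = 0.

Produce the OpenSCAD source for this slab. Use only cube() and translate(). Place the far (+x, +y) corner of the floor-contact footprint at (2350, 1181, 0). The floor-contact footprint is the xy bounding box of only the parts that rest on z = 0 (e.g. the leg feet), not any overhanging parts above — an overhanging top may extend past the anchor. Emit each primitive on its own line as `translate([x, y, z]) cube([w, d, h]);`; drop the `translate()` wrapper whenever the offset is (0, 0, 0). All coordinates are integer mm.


translate([109, 311, 0]) cube([2241, 870, 119]);


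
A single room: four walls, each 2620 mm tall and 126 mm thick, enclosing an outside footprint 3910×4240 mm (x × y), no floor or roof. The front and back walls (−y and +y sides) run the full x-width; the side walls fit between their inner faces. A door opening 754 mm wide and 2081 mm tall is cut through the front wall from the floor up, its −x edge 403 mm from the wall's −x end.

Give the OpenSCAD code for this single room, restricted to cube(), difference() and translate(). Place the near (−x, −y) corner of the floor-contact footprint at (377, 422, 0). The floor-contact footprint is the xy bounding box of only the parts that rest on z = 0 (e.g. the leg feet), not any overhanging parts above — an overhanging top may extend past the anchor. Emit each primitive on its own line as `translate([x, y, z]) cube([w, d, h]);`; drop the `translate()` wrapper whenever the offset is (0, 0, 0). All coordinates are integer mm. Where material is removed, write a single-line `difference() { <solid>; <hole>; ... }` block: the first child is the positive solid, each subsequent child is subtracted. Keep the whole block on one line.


difference() { translate([377, 422, 0]) cube([3910, 126, 2620]); translate([780, 422, 0]) cube([754, 126, 2081]); }
translate([377, 4536, 0]) cube([3910, 126, 2620]);
translate([377, 548, 0]) cube([126, 3988, 2620]);
translate([4161, 548, 0]) cube([126, 3988, 2620]);


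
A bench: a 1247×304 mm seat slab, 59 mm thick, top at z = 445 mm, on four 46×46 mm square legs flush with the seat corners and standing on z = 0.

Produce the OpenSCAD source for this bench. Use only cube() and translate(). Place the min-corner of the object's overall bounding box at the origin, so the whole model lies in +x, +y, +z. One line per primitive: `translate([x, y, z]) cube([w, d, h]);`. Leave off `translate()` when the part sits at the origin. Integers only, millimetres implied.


translate([0, 0, 386]) cube([1247, 304, 59]);
cube([46, 46, 386]);
translate([0, 258, 0]) cube([46, 46, 386]);
translate([1201, 0, 0]) cube([46, 46, 386]);
translate([1201, 258, 0]) cube([46, 46, 386]);


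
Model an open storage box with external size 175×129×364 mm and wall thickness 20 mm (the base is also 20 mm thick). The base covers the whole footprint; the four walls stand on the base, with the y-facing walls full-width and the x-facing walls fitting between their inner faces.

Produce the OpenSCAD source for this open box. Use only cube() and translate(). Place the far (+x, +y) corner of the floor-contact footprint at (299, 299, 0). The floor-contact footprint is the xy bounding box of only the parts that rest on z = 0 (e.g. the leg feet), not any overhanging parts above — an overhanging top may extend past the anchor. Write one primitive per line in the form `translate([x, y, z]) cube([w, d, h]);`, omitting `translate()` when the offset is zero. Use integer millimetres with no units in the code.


translate([124, 170, 0]) cube([175, 129, 20]);
translate([124, 170, 20]) cube([175, 20, 344]);
translate([124, 279, 20]) cube([175, 20, 344]);
translate([124, 190, 20]) cube([20, 89, 344]);
translate([279, 190, 20]) cube([20, 89, 344]);


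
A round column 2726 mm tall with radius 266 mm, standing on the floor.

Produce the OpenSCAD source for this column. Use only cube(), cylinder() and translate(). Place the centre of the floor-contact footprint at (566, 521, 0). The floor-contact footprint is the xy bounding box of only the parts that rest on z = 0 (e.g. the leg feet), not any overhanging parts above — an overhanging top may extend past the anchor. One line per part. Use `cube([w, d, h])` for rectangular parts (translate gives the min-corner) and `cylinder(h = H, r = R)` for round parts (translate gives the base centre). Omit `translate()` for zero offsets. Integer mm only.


translate([566, 521, 0]) cylinder(h = 2726, r = 266);


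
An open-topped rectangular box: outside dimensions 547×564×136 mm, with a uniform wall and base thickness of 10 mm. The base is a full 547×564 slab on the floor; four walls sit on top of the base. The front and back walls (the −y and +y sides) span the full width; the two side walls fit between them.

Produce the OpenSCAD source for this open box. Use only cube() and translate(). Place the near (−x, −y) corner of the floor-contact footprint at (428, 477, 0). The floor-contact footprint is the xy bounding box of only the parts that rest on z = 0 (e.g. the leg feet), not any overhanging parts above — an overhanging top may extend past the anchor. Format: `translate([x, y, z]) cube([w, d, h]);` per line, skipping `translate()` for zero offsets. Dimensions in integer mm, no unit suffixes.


translate([428, 477, 0]) cube([547, 564, 10]);
translate([428, 477, 10]) cube([547, 10, 126]);
translate([428, 1031, 10]) cube([547, 10, 126]);
translate([428, 487, 10]) cube([10, 544, 126]);
translate([965, 487, 10]) cube([10, 544, 126]);


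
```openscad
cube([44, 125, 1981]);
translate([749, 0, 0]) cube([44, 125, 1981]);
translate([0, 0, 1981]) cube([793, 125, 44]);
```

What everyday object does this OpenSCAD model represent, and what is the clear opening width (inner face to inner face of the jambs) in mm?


A door frame. The clear opening width is 705 mm.

Two 1981 mm tall posts with a header on top — a door frame. The left jamb is 44 mm wide at x = 0; the right jamb starts at x = 749. The clear opening is 749 − 44 = 705 mm.


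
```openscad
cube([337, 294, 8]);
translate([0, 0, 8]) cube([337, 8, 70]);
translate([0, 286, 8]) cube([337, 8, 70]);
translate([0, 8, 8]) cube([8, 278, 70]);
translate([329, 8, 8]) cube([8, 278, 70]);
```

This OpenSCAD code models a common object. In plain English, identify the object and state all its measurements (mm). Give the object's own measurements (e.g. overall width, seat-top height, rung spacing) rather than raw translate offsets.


An open-topped rectangular box: outside dimensions 337×294×78 mm, with a uniform wall and base thickness of 8 mm. The base is a full 337×294 slab on the floor; four walls sit on top of the base. The front and back walls (the −y and +y sides) span the full width; the two side walls fit between them.


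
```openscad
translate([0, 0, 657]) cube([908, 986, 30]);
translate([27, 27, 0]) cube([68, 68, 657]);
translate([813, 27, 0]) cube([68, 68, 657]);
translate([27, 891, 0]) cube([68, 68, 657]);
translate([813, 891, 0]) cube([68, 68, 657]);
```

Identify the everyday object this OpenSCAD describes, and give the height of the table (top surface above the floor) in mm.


A table. The table height is 687 mm.

A 908×986×30 slab sits at z = 657 on four 68 mm square posts — a table. The top surface is at 657 + 30 = 687 mm.


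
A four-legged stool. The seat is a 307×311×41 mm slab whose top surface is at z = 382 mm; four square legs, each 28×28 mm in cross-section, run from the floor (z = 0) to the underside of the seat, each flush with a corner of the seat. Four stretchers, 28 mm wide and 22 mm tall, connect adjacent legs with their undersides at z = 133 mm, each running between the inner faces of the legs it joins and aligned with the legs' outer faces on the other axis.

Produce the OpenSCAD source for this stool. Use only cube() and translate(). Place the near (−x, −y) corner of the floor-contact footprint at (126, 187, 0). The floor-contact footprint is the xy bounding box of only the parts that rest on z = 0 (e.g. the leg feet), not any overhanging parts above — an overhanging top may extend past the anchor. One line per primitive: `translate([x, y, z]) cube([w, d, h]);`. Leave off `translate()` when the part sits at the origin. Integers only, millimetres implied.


translate([126, 187, 341]) cube([307, 311, 41]);
translate([126, 187, 0]) cube([28, 28, 341]);
translate([405, 187, 0]) cube([28, 28, 341]);
translate([126, 470, 0]) cube([28, 28, 341]);
translate([405, 470, 0]) cube([28, 28, 341]);
translate([154, 187, 133]) cube([251, 28, 22]);
translate([154, 470, 133]) cube([251, 28, 22]);
translate([126, 215, 133]) cube([28, 255, 22]);
translate([405, 215, 133]) cube([28, 255, 22]);


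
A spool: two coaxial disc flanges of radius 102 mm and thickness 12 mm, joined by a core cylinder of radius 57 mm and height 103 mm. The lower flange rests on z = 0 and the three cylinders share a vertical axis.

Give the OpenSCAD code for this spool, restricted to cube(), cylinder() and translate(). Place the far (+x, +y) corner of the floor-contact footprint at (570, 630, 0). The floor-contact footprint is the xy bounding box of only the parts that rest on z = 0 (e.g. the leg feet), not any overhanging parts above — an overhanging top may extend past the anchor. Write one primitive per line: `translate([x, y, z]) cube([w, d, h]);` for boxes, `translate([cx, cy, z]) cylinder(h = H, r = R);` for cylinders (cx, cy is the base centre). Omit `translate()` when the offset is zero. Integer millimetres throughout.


translate([468, 528, 0]) cylinder(h = 12, r = 102);
translate([468, 528, 12]) cylinder(h = 103, r = 57);
translate([468, 528, 115]) cylinder(h = 12, r = 102);


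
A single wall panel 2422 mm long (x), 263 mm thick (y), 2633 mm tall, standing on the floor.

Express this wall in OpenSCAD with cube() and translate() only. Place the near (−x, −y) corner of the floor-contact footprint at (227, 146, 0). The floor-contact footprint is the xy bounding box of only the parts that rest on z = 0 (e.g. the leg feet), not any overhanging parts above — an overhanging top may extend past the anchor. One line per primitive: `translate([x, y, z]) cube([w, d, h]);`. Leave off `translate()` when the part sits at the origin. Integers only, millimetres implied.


translate([227, 146, 0]) cube([2422, 263, 2633]);


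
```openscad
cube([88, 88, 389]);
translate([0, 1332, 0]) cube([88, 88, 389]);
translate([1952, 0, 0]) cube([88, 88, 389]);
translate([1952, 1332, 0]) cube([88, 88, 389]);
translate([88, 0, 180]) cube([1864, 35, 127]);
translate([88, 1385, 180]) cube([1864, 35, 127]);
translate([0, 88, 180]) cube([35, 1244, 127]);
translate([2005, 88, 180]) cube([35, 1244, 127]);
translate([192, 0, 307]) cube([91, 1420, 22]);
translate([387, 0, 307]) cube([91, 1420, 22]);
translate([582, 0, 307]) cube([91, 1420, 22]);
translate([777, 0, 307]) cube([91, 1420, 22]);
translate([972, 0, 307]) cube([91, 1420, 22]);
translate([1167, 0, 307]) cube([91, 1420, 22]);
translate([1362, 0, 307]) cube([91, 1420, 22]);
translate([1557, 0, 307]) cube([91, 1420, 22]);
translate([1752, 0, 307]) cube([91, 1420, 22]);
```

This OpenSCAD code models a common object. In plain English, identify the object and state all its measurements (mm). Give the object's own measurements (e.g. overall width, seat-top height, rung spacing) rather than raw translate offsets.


A bed frame 2040 mm long (x) by 1420 mm wide (y). Four 88×88 mm corner posts, 389 mm tall, at the corners of the footprint. Four rails of 35 mm thickness and 127 mm height run between adjacent posts with their undersides at z = 180 mm, their outer faces flush with the outside of the frame (the two x-running rails run between the posts' inner faces; the two y-running rails run between the posts' inner faces). 9 slats, each 91 mm wide (x) and 22 mm thick, lie across the top of the two x-running rails, running the full 1420 mm width of the frame in y; along x they sit between the end posts with a 104 mm gap after the −x posts and between neighbouring slats, leaving 109 mm before the +x posts.
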